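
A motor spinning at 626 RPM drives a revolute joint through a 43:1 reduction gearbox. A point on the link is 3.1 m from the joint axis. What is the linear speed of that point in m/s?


omega_motor = 626 * 2*pi/60 = 65.5546 rad/s
omega_joint = omega_motor / 43 = 1.5245 rad/s
v = omega_joint * r = 1.5245 * 3.1
= 4.726 m/s


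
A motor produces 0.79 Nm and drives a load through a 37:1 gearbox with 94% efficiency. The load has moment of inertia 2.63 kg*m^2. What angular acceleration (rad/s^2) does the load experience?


tau_out = tau_motor * N * eta
= 0.79 * 37 * 0.94 = 27.4762 Nm
alpha = tau_out / I = 27.4762 / 2.63
= 10.4472 rad/s^2


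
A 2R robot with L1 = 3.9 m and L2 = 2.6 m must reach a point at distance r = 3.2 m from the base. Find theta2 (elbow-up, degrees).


cos(theta2) = (r^2 - L1^2 - L2^2) / (2*L1*L2)
cos(theta2) = (10.24 - 15.21 - 6.76) / 20.28
cos(theta2) = -0.578402
theta2 = 125.3383 degrees


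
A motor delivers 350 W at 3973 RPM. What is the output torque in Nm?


omega = 3973 * 2*pi/60 = 416.0516 rad/s
tau = P / omega = 350 / 416.0516
= 0.8412 Nm


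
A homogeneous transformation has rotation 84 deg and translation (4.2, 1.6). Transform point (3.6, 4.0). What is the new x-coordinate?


x' = cos(theta)*px - sin(theta)*py + tx
= 0.1045*3.6 - 0.9945*4.0 + 4.2
= 0.5982


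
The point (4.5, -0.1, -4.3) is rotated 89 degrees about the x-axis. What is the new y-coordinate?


Rotation about x-axis: y' = y*cos(theta) - z*sin(theta)
= -0.1 * 0.0175 - -4.3 * 0.9998
= 4.2976


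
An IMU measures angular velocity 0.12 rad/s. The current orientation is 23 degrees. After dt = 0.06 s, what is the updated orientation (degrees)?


delta_theta = w * dt = 0.12 * 0.06 = 0.0072 rad
= 0.4125 deg
theta_new = 23 + 0.4125 = 23.4125 deg


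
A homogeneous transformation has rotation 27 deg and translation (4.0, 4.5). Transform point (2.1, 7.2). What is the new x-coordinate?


x' = cos(theta)*px - sin(theta)*py + tx
= 0.891*2.1 - 0.454*7.2 + 4.0
= 2.6024


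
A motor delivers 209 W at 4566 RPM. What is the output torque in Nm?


omega = 4566 * 2*pi/60 = 478.1504 rad/s
tau = P / omega = 209 / 478.1504
= 0.4371 Nm


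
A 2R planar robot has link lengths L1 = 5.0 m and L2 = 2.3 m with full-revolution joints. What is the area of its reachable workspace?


r_max = L1 + L2 = 7.3 m
r_min = |L1 - L2| = 2.7 m
Area = pi*(r_max^2 - r_min^2)
= pi*(53.29 - 7.29)
= pi * 46.0
= 144.5133 m^2


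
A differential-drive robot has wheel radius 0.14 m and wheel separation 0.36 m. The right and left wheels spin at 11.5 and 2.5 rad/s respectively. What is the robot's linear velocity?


vR = r*wR = 0.14*11.5 = 1.61 m/s
vL = r*wL = 0.14*2.5 = 0.35 m/s
v = (vR+vL)/2 = 0.98 m/s
omega = (vR-vL)/L = 3.5 rad/s
linear velocity = 0.98 m/s


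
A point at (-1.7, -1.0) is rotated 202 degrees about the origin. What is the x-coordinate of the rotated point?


x' = x*cos(theta) - y*sin(theta)
cos(202 deg) = -0.9272, sin(202 deg) = -0.3746
x' = -1.7 * -0.9272 - -1.0 * -0.3746
= 1.5762 - 0.3746
= 1.2016


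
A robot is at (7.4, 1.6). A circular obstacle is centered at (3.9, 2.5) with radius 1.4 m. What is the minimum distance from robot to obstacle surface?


center_dist = sqrt((7.4-3.9)^2 + (1.6-2.5)^2)
= sqrt(12.25 + 0.81)
= 3.6139
min_dist = center_dist - radius = 3.6139 - 1.4 = 2.2139 m


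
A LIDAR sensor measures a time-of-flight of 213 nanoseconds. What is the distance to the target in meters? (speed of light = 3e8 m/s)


tof = 213 ns = 2.13e-07 s
dist = c * tof / 2
= 3e8 * 2.13e-07 / 2
= 31.95 m


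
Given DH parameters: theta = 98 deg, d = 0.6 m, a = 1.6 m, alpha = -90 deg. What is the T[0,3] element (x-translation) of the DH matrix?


T[0,3] = a * cos(theta)
= 1.6 * cos(98 deg)
= 1.6 * -0.1392
= -0.2227


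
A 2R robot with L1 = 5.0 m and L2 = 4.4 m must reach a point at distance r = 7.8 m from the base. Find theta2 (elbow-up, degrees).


cos(theta2) = (r^2 - L1^2 - L2^2) / (2*L1*L2)
cos(theta2) = (60.84 - 25.0 - 19.36) / 44.0
cos(theta2) = 0.374545
theta2 = 68.0038 degrees


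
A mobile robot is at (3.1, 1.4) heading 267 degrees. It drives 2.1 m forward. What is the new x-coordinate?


x_new = x0 + d*cos(theta)
= 3.1 + 2.1*cos(267)
= 3.1 + -0.1099
= 2.9901


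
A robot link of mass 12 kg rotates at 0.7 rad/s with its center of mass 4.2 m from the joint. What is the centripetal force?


F = m * omega^2 * r
= 12 * 0.7^2 * 4.2
= 12 * 0.49 * 4.2
= 24.696 N


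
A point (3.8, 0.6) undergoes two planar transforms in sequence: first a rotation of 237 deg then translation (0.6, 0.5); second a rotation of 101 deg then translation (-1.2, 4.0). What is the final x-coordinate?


After transform 1:
x1 = cos(237)*3.8 - sin(237)*0.6 + 0.6 = -0.9664
y1 = sin(237)*3.8 + cos(237)*0.6 + 0.5 = -3.0137
After transform 2:
x2 = cos(101)*-0.9664 - sin(101)*-3.0137 + -1.2
= 1.9428


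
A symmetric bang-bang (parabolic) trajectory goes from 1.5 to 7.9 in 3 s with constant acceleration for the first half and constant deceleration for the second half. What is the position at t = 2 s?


Symmetric rest-to-rest: each phase covers (pf-p0)/2 in time T/2. 0.5*a*(T/2)^2 = (pf-p0)/2 => a = 4*(pf-p0)/T^2
a = 4*(7.9-1.5)/3^2 = 2.8444
t = 2 is in the deceleration phase (t > T/2).
p = pf - 0.5*a*(T-t)^2 = 7.9 - 0.5*2.8444*1^2
= 6.4778


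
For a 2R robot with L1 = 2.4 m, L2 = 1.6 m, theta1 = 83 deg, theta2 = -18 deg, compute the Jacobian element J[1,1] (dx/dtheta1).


J[1,1] = -L1*sin(t1) - L2*sin(t1+t2)
= -2.4*sin(83) - 1.6*sin(65)
= -3.8322


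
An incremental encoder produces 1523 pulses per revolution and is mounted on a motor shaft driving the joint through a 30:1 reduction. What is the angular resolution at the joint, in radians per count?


counts per rev = 1523
effective counts at joint = 1523 * 30 = 45690
resolution = 2*pi / 45690
= 1.3752e-04 rad/count


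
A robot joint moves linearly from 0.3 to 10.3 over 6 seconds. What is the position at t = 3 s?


s = t/T = 3/6 = 0.5
p(t) = p0 + (pf-p0)*s
= 0.3 + (10.3 - 0.3) * 0.5
= 5.3


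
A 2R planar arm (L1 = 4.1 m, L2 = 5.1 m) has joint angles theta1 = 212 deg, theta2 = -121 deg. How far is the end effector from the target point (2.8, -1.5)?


End effector via forward kinematics:
x = L1*cos(t1) + L2*cos(t1+t2) = -3.566
y = L1*sin(t1) + L2*sin(t1+t2) = 2.9266
Distance to target:
d = sqrt((2.8 - -3.566)^2 + (-1.5 - 2.9266)^2)
= sqrt(40.526 + 19.5944)
= 7.7537 m


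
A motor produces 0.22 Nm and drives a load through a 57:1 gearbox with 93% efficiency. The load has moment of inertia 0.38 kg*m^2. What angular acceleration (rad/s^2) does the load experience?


tau_out = tau_motor * N * eta
= 0.22 * 57 * 0.93 = 11.6622 Nm
alpha = tau_out / I = 11.6622 / 0.38
= 30.69 rad/s^2


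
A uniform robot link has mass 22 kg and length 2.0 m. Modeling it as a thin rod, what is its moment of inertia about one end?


I = (1/3) * m * L^2
= (1/3) * 22 * 2.0^2
= 0.333333 * 22 * 4.0
= 29.3333 kg*m^2


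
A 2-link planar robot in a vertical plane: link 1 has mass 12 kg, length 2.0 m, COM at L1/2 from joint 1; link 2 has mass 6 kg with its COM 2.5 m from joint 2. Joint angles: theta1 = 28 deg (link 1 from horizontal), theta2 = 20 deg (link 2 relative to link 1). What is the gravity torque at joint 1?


Horizontal distance from joint 1 to link-1 COM:
  x_c1 = (L1/2)*cos(t1) = 1.0 * 0.8829 = 0.8829 m
Horizontal distance from joint 1 to link-2 COM:
  x_c2 = L1*cos(t1) + Lc2*cos(t1+t2)
       = 2.0*0.8829 + 2.5*0.6691 = 3.4387 m
tau1 = m1*g*x_c1 + m2*g*x_c2
     = 12*9.81*0.8829 + 6*9.81*3.4387
     = 103.9406 + 202.4032
     = 306.3437 Nm


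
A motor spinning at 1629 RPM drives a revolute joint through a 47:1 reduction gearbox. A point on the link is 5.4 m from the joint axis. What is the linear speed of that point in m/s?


omega_motor = 1629 * 2*pi/60 = 170.5885 rad/s
omega_joint = omega_motor / 47 = 3.6295 rad/s
v = omega_joint * r = 3.6295 * 5.4
= 19.5995 m/s


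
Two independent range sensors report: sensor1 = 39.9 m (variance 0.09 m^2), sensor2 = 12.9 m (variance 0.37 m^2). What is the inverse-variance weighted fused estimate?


w1 = (1/var1) / (1/var1 + 1/var2)
   = 11.1111 / (11.1111 + 2.7027) = 0.8043
w2 = 1 - w1 = 0.1957
fused = w1*s1 + w2*s2 = 32.0935 + 2.5239
= 34.6174 m


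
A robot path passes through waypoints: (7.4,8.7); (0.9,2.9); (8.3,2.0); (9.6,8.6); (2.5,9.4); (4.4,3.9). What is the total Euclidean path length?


Segment lengths:
  seg1 = sqrt((-6.5)^2 + (-5.8)^2) = 8.7115
  seg2 = sqrt((7.4)^2 + (-0.9)^2) = 7.4545
  seg3 = sqrt((1.3)^2 + (6.6)^2) = 6.7268
  seg4 = sqrt((-7.1)^2 + (0.8)^2) = 7.1449
  seg5 = sqrt((1.9)^2 + (-5.5)^2) = 5.8189
Total = 35.8567


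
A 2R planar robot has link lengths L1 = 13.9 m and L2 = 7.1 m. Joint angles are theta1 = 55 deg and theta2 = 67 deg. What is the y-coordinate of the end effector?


Convert angles to radians: theta1 = 0.9599, theta2 = 1.1694
y = L1*sin(theta1) + L2*sin(theta1+theta2)
y = 11.3862 + 6.0211
y = 17.4074


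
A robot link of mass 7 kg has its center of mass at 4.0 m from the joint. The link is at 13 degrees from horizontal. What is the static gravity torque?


tau = m*g*L*cos(angle)
= 7 * 9.81 * 4.0 * cos(13 deg)
= 7 * 9.81 * 4.0 * 0.9744
= 267.64 Nm


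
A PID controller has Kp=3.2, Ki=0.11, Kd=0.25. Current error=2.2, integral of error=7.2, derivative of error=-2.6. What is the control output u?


u = Kp*e + Ki*int(e) + Kd*de/dt
= 3.2*2.2 + 0.11*7.2 + 0.25*(-2.6)
= 7.04 + 0.792 + -0.65
= 7.182


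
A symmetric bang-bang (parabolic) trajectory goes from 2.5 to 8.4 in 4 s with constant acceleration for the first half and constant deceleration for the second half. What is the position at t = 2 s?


Symmetric rest-to-rest: each phase covers (pf-p0)/2 in time T/2. 0.5*a*(T/2)^2 = (pf-p0)/2 => a = 4*(pf-p0)/T^2
a = 4*(8.4-2.5)/4^2 = 1.475
t = 2 is in the acceleration phase (t <= T/2).
p = p0 + 0.5*a*t^2 = 2.5 + 0.5*1.475*2^2
= 5.45


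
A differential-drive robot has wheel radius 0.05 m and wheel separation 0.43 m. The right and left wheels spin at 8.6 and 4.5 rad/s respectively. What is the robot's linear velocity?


vR = r*wR = 0.05*8.6 = 0.43 m/s
vL = r*wL = 0.05*4.5 = 0.225 m/s
v = (vR+vL)/2 = 0.3275 m/s
omega = (vR-vL)/L = 0.4767 rad/s
linear velocity = 0.3275 m/s


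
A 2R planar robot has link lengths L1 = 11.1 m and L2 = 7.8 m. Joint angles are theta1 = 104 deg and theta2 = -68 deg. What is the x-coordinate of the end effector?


Convert angles to radians: theta1 = 1.8151, theta2 = -1.1868
x = L1*cos(theta1) + L2*cos(theta1+theta2)
x = -2.6853 + 6.3103
x = 3.625


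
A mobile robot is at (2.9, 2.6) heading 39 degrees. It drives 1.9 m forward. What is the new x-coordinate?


x_new = x0 + d*cos(theta)
= 2.9 + 1.9*cos(39)
= 2.9 + 1.4766
= 4.3766


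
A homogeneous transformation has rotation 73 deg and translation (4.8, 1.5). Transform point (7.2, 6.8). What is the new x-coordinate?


x' = cos(theta)*px - sin(theta)*py + tx
= 0.2924*7.2 - 0.9563*6.8 + 4.8
= 0.4022


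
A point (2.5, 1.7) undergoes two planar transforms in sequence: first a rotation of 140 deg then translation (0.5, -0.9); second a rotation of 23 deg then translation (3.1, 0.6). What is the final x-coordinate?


After transform 1:
x1 = cos(140)*2.5 - sin(140)*1.7 + 0.5 = -2.5079
y1 = sin(140)*2.5 + cos(140)*1.7 + -0.9 = -0.5953
After transform 2:
x2 = cos(23)*-2.5079 - sin(23)*-0.5953 + 3.1
= 1.0241


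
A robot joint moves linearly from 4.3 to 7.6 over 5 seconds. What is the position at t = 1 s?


s = t/T = 1/5 = 0.2
p(t) = p0 + (pf-p0)*s
= 4.3 + (7.6 - 4.3) * 0.2
= 4.96


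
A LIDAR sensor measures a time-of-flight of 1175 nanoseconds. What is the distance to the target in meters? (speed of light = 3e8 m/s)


tof = 1175 ns = 1.175e-06 s
dist = c * tof / 2
= 3e8 * 1.175e-06 / 2
= 176.25 m


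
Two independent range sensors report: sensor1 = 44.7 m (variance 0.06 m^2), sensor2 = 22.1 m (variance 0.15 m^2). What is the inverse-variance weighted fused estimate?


w1 = (1/var1) / (1/var1 + 1/var2)
   = 16.6667 / (16.6667 + 6.6667) = 0.7143
w2 = 1 - w1 = 0.2857
fused = w1*s1 + w2*s2 = 31.9286 + 6.3143
= 38.2429 m


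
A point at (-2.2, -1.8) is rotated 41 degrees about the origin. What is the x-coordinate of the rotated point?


x' = x*cos(theta) - y*sin(theta)
cos(41 deg) = 0.7547, sin(41 deg) = 0.6561
x' = -2.2 * 0.7547 - -1.8 * 0.6561
= -1.6604 - -1.1809
= -0.4795


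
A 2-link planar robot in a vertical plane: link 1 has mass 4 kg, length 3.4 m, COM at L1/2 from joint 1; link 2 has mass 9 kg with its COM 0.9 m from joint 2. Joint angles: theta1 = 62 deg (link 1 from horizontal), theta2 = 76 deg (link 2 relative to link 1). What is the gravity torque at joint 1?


Horizontal distance from joint 1 to link-1 COM:
  x_c1 = (L1/2)*cos(t1) = 1.7 * 0.4695 = 0.7981 m
Horizontal distance from joint 1 to link-2 COM:
  x_c2 = L1*cos(t1) + Lc2*cos(t1+t2)
       = 3.4*0.4695 + 0.9*-0.7431 = 0.9274 m
tau1 = m1*g*x_c1 + m2*g*x_c2
     = 4*9.81*0.7981 + 9*9.81*0.9274
     = 31.3175 + 81.8778
     = 113.1953 Nm


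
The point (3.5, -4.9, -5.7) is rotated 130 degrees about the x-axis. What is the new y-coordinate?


Rotation about x-axis: y' = y*cos(theta) - z*sin(theta)
= -4.9 * -0.6428 - -5.7 * 0.766
= 7.5161


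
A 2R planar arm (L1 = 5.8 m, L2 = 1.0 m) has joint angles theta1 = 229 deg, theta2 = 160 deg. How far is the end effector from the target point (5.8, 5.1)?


End effector via forward kinematics:
x = L1*cos(t1) + L2*cos(t1+t2) = -2.9305
y = L1*sin(t1) + L2*sin(t1+t2) = -3.8925
Distance to target:
d = sqrt((5.8 - -2.9305)^2 + (5.1 - -3.8925)^2)
= sqrt(76.222 + 80.8652)
= 12.5334 m


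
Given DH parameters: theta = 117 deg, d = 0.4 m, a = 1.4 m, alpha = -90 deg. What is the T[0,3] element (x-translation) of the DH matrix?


T[0,3] = a * cos(theta)
= 1.4 * cos(117 deg)
= 1.4 * -0.454
= -0.6356


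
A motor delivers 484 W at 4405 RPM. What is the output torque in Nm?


omega = 4405 * 2*pi/60 = 461.2905 rad/s
tau = P / omega = 484 / 461.2905
= 1.0492 Nm


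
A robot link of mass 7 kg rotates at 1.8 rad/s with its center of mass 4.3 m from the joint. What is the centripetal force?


F = m * omega^2 * r
= 7 * 1.8^2 * 4.3
= 7 * 3.24 * 4.3
= 97.524 N


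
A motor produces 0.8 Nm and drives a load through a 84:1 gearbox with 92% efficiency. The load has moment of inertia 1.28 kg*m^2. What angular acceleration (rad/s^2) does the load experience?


tau_out = tau_motor * N * eta
= 0.8 * 84 * 0.92 = 61.824 Nm
alpha = tau_out / I = 61.824 / 1.28
= 48.3 rad/s^2


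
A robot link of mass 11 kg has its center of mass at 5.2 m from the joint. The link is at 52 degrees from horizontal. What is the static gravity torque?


tau = m*g*L*cos(angle)
= 11 * 9.81 * 5.2 * cos(52 deg)
= 11 * 9.81 * 5.2 * 0.6157
= 345.4674 Nm


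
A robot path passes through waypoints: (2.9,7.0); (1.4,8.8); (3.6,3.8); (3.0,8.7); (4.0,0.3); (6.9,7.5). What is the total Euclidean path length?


Segment lengths:
  seg1 = sqrt((-1.5)^2 + (1.8)^2) = 2.3431
  seg2 = sqrt((2.2)^2 + (-5.0)^2) = 5.4626
  seg3 = sqrt((-0.6)^2 + (4.9)^2) = 4.9366
  seg4 = sqrt((1.0)^2 + (-8.4)^2) = 8.4593
  seg5 = sqrt((2.9)^2 + (7.2)^2) = 7.7621
Total = 28.9637


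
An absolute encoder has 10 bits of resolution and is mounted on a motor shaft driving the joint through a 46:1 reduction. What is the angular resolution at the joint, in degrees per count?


counts = 2^10 = 1024
effective counts at joint = 1024 * 46 = 47104
resolution = 360 / 47104
= 0.0076 deg/count


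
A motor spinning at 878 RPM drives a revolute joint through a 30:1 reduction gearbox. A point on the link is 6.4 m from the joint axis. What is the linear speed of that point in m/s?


omega_motor = 878 * 2*pi/60 = 91.9439 rad/s
omega_joint = omega_motor / 30 = 3.0648 rad/s
v = omega_joint * r = 3.0648 * 6.4
= 19.6147 m/s


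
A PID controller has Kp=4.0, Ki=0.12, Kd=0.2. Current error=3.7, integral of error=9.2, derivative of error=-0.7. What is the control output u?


u = Kp*e + Ki*int(e) + Kd*de/dt
= 4.0*3.7 + 0.12*9.2 + 0.2*(-0.7)
= 14.8 + 1.104 + -0.14
= 15.764


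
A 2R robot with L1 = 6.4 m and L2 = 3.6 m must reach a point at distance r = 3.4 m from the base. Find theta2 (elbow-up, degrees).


cos(theta2) = (r^2 - L1^2 - L2^2) / (2*L1*L2)
cos(theta2) = (11.56 - 40.96 - 12.96) / 46.08
cos(theta2) = -0.919271
theta2 = 156.8197 degrees


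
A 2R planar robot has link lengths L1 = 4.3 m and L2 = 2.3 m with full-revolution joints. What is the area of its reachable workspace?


r_max = L1 + L2 = 6.6 m
r_min = |L1 - L2| = 2.0 m
Area = pi*(r_max^2 - r_min^2)
= pi*(43.56 - 4.0)
= pi * 39.56
= 124.2814 m^2


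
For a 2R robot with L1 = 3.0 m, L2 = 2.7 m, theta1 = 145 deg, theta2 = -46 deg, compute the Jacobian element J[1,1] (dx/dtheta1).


J[1,1] = -L1*sin(t1) - L2*sin(t1+t2)
= -3.0*sin(145) - 2.7*sin(99)
= -4.3875


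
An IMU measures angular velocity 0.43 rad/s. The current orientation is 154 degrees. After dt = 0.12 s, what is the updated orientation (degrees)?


delta_theta = w * dt = 0.43 * 0.12 = 0.0516 rad
= 2.9565 deg
theta_new = 154 + 2.9565 = 156.9565 deg


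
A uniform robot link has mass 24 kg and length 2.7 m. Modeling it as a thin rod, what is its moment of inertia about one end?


I = (1/3) * m * L^2
= (1/3) * 24 * 2.7^2
= 0.333333 * 24 * 7.29
= 58.32 kg*m^2


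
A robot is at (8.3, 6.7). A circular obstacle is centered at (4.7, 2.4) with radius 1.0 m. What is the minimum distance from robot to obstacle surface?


center_dist = sqrt((8.3-4.7)^2 + (6.7-2.4)^2)
= sqrt(12.96 + 18.49)
= 5.608
min_dist = center_dist - radius = 5.608 - 1.0 = 4.608 m


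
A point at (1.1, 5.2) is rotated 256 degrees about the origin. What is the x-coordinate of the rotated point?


x' = x*cos(theta) - y*sin(theta)
cos(256 deg) = -0.2419, sin(256 deg) = -0.9703
x' = 1.1 * -0.2419 - 5.2 * -0.9703
= -0.2661 - -5.0455
= 4.7794


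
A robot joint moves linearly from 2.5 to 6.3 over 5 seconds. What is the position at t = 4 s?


s = t/T = 4/5 = 0.8
p(t) = p0 + (pf-p0)*s
= 2.5 + (6.3 - 2.5) * 0.8
= 5.54


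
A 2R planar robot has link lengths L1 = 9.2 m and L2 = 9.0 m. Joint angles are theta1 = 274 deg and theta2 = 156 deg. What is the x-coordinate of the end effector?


Convert angles to radians: theta1 = 4.7822, theta2 = 2.7227
x = L1*cos(theta1) + L2*cos(theta1+theta2)
x = 0.6418 + 3.0782
x = 3.7199


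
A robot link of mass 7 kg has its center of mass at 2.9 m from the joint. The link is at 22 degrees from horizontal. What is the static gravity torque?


tau = m*g*L*cos(angle)
= 7 * 9.81 * 2.9 * cos(22 deg)
= 7 * 9.81 * 2.9 * 0.9272
= 184.6422 Nm


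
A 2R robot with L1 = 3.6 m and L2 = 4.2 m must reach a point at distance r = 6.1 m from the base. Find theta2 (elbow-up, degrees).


cos(theta2) = (r^2 - L1^2 - L2^2) / (2*L1*L2)
cos(theta2) = (37.21 - 12.96 - 17.64) / 30.24
cos(theta2) = 0.218585
theta2 = 77.3741 degrees


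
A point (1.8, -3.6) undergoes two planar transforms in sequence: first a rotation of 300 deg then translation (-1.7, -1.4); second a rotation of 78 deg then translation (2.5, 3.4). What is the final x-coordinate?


After transform 1:
x1 = cos(300)*1.8 - sin(300)*-3.6 + -1.7 = -3.9177
y1 = sin(300)*1.8 + cos(300)*-3.6 + -1.4 = -4.7588
After transform 2:
x2 = cos(78)*-3.9177 - sin(78)*-4.7588 + 2.5
= 6.3403


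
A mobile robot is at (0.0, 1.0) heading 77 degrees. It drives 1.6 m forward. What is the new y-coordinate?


y_new = y0 + d*sin(theta)
= 1.0 + 1.6*sin(77)
= 1.0 + 1.559
= 2.559


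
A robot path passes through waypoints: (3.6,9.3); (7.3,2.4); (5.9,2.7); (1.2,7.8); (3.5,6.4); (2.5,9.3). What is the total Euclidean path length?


Segment lengths:
  seg1 = sqrt((3.7)^2 + (-6.9)^2) = 7.8294
  seg2 = sqrt((-1.4)^2 + (0.3)^2) = 1.4318
  seg3 = sqrt((-4.7)^2 + (5.1)^2) = 6.9354
  seg4 = sqrt((2.3)^2 + (-1.4)^2) = 2.6926
  seg5 = sqrt((-1.0)^2 + (2.9)^2) = 3.0676
Total = 21.9568


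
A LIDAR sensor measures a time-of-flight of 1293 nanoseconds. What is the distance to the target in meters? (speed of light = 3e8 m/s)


tof = 1293 ns = 1.293e-06 s
dist = c * tof / 2
= 3e8 * 1.293e-06 / 2
= 193.95 m


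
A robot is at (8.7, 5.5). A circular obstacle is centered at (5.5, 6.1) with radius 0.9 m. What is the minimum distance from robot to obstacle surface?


center_dist = sqrt((8.7-5.5)^2 + (5.5-6.1)^2)
= sqrt(10.24 + 0.36)
= 3.2558
min_dist = center_dist - radius = 3.2558 - 0.9 = 2.3558 m


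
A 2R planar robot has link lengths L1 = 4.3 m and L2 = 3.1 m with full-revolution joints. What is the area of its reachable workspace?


r_max = L1 + L2 = 7.4 m
r_min = |L1 - L2| = 1.2 m
Area = pi*(r_max^2 - r_min^2)
= pi*(54.76 - 1.44)
= pi * 53.32
= 167.5097 m^2


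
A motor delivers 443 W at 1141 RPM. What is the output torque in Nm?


omega = 1141 * 2*pi/60 = 119.4852 rad/s
tau = P / omega = 443 / 119.4852
= 3.7076 Nm


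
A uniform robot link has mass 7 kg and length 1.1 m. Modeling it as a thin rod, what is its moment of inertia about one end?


I = (1/3) * m * L^2
= (1/3) * 7 * 1.1^2
= 0.333333 * 7 * 1.21
= 2.8233 kg*m^2


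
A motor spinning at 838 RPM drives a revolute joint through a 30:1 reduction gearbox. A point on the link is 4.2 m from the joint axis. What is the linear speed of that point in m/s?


omega_motor = 838 * 2*pi/60 = 87.7552 rad/s
omega_joint = omega_motor / 30 = 2.9252 rad/s
v = omega_joint * r = 2.9252 * 4.2
= 12.2857 m/s


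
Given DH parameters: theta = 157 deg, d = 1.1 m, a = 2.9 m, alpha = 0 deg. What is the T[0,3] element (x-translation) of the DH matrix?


T[0,3] = a * cos(theta)
= 2.9 * cos(157 deg)
= 2.9 * -0.9205
= -2.6695


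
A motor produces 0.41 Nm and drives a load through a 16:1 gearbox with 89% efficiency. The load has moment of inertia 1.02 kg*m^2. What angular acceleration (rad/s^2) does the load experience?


tau_out = tau_motor * N * eta
= 0.41 * 16 * 0.89 = 5.8384 Nm
alpha = tau_out / I = 5.8384 / 1.02
= 5.7239 rad/s^2


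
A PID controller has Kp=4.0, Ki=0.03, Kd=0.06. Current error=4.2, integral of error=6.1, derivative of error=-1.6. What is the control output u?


u = Kp*e + Ki*int(e) + Kd*de/dt
= 4.0*4.2 + 0.03*6.1 + 0.06*(-1.6)
= 16.8 + 0.183 + -0.096
= 16.887


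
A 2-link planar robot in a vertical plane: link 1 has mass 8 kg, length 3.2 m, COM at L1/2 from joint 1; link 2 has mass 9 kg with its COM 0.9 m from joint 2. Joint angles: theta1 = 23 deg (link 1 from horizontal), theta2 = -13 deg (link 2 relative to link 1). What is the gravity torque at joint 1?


Horizontal distance from joint 1 to link-1 COM:
  x_c1 = (L1/2)*cos(t1) = 1.6 * 0.9205 = 1.4728 m
Horizontal distance from joint 1 to link-2 COM:
  x_c2 = L1*cos(t1) + Lc2*cos(t1+t2)
       = 3.2*0.9205 + 0.9*0.9848 = 3.8319 m
tau1 = m1*g*x_c1 + m2*g*x_c2
     = 8*9.81*1.4728 + 9*9.81*3.8319
     = 115.586 + 338.3222
     = 453.9082 Nm


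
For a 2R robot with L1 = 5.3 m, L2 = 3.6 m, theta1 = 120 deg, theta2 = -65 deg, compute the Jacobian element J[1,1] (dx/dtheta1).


J[1,1] = -L1*sin(t1) - L2*sin(t1+t2)
= -5.3*sin(120) - 3.6*sin(55)
= -7.5389


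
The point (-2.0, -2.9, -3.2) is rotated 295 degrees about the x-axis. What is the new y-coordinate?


Rotation about x-axis: y' = y*cos(theta) - z*sin(theta)
= -2.9 * 0.4226 - -3.2 * -0.9063
= -4.1258


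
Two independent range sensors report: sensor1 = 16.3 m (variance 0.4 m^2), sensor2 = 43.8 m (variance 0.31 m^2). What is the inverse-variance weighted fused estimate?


w1 = (1/var1) / (1/var1 + 1/var2)
   = 2.5 / (2.5 + 3.2258) = 0.4366
w2 = 1 - w1 = 0.5634
fused = w1*s1 + w2*s2 = 7.1169 + 24.6761
= 31.793 m


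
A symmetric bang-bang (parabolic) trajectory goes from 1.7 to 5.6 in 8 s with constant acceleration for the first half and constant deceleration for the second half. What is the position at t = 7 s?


Symmetric rest-to-rest: each phase covers (pf-p0)/2 in time T/2. 0.5*a*(T/2)^2 = (pf-p0)/2 => a = 4*(pf-p0)/T^2
a = 4*(5.6-1.7)/8^2 = 0.2437
t = 7 is in the deceleration phase (t > T/2).
p = pf - 0.5*a*(T-t)^2 = 5.6 - 0.5*0.2437*1^2
= 5.4781


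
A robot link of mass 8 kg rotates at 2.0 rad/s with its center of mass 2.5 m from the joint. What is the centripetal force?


F = m * omega^2 * r
= 8 * 2.0^2 * 2.5
= 8 * 4.0 * 2.5
= 80.0 N


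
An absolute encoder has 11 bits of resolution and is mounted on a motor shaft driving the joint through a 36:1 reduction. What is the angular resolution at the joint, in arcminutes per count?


counts = 2^11 = 2048
effective counts at joint = 2048 * 36 = 73728
resolution = 360*60 / 73728
= 0.293 arcmin/count


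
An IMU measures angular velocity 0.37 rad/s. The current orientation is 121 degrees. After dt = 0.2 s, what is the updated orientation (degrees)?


delta_theta = w * dt = 0.37 * 0.2 = 0.074 rad
= 4.2399 deg
theta_new = 121 + 4.2399 = 125.2399 deg


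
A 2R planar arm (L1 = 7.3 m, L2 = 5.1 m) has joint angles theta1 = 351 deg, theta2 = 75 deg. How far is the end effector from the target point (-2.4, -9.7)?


End effector via forward kinematics:
x = L1*cos(t1) + L2*cos(t1+t2) = 9.2845
y = L1*sin(t1) + L2*sin(t1+t2) = 3.5171
Distance to target:
d = sqrt((-2.4 - 9.2845)^2 + (-9.7 - 3.5171)^2)
= sqrt(136.5271 + 174.692)
= 17.6414 m


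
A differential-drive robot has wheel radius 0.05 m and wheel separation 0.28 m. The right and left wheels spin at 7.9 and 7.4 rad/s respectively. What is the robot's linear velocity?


vR = r*wR = 0.05*7.9 = 0.395 m/s
vL = r*wL = 0.05*7.4 = 0.37 m/s
v = (vR+vL)/2 = 0.3825 m/s
omega = (vR-vL)/L = 0.0893 rad/s
linear velocity = 0.3825 m/s


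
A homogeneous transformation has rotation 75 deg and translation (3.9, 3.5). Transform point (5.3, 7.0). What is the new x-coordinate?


x' = cos(theta)*px - sin(theta)*py + tx
= 0.2588*5.3 - 0.9659*7.0 + 3.9
= -1.4897


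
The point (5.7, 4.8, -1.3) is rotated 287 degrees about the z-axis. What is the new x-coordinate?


Rotation about z-axis: x' = x*cos(theta) - y*sin(theta)
= 5.7 * 0.2924 - 4.8 * -0.9563
= 6.2568


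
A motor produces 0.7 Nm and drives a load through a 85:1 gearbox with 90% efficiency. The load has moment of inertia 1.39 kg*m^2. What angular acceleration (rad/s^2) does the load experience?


tau_out = tau_motor * N * eta
= 0.7 * 85 * 0.9 = 53.55 Nm
alpha = tau_out / I = 53.55 / 1.39
= 38.5252 rad/s^2


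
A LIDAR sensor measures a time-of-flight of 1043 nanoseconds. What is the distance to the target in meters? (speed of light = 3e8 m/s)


tof = 1043 ns = 1.043e-06 s
dist = c * tof / 2
= 3e8 * 1.043e-06 / 2
= 156.45 m


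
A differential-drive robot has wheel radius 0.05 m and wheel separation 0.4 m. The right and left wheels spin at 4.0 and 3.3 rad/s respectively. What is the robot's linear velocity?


vR = r*wR = 0.05*4.0 = 0.2 m/s
vL = r*wL = 0.05*3.3 = 0.165 m/s
v = (vR+vL)/2 = 0.1825 m/s
omega = (vR-vL)/L = 0.0875 rad/s
linear velocity = 0.1825 m/s


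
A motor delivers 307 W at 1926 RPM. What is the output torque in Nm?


omega = 1926 * 2*pi/60 = 201.6902 rad/s
tau = P / omega = 307 / 201.6902
= 1.5221 Nm


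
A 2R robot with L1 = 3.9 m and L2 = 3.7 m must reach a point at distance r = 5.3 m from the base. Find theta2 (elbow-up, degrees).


cos(theta2) = (r^2 - L1^2 - L2^2) / (2*L1*L2)
cos(theta2) = (28.09 - 15.21 - 13.69) / 28.86
cos(theta2) = -0.028067
theta2 = 91.6083 degrees


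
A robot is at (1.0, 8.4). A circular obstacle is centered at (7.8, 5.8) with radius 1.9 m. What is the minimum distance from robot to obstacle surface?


center_dist = sqrt((1.0-7.8)^2 + (8.4-5.8)^2)
= sqrt(46.24 + 6.76)
= 7.2801
min_dist = center_dist - radius = 7.2801 - 1.9 = 5.3801 m


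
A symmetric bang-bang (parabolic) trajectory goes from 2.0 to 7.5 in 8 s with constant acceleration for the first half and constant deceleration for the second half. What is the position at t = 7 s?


Symmetric rest-to-rest: each phase covers (pf-p0)/2 in time T/2. 0.5*a*(T/2)^2 = (pf-p0)/2 => a = 4*(pf-p0)/T^2
a = 4*(7.5-2.0)/8^2 = 0.3438
t = 7 is in the deceleration phase (t > T/2).
p = pf - 0.5*a*(T-t)^2 = 7.5 - 0.5*0.3438*1^2
= 7.3281


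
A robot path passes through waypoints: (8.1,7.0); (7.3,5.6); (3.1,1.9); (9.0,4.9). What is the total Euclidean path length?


Segment lengths:
  seg1 = sqrt((-0.8)^2 + (-1.4)^2) = 1.6125
  seg2 = sqrt((-4.2)^2 + (-3.7)^2) = 5.5973
  seg3 = sqrt((5.9)^2 + (3.0)^2) = 6.6189
Total = 13.8287


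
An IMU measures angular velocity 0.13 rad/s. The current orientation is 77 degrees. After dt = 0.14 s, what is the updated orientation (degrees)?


delta_theta = w * dt = 0.13 * 0.14 = 0.0182 rad
= 1.0428 deg
theta_new = 77 + 1.0428 = 78.0428 deg


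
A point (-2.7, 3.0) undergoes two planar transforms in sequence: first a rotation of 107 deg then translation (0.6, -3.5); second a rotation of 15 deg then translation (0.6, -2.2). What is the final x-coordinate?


After transform 1:
x1 = cos(107)*-2.7 - sin(107)*3.0 + 0.6 = -1.4795
y1 = sin(107)*-2.7 + cos(107)*3.0 + -3.5 = -6.9591
After transform 2:
x2 = cos(15)*-1.4795 - sin(15)*-6.9591 + 0.6
= 0.9721


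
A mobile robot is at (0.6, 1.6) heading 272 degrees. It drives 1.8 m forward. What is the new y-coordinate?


y_new = y0 + d*sin(theta)
= 1.6 + 1.8*sin(272)
= 1.6 + -1.7989
= -0.1989


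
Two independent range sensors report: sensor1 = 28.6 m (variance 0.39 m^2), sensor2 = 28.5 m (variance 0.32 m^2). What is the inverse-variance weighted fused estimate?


w1 = (1/var1) / (1/var1 + 1/var2)
   = 2.5641 / (2.5641 + 3.125) = 0.4507
w2 = 1 - w1 = 0.5493
fused = w1*s1 + w2*s2 = 12.8901 + 15.6549
= 28.5451 m


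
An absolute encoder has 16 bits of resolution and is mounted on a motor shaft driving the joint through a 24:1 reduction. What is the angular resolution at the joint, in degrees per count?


counts = 2^16 = 65536
effective counts at joint = 65536 * 24 = 1572864
resolution = 360 / 1572864
= 2.2888e-04 deg/count


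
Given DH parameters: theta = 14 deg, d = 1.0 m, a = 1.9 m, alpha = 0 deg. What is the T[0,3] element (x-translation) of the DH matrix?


T[0,3] = a * cos(theta)
= 1.9 * cos(14 deg)
= 1.9 * 0.9703
= 1.8436


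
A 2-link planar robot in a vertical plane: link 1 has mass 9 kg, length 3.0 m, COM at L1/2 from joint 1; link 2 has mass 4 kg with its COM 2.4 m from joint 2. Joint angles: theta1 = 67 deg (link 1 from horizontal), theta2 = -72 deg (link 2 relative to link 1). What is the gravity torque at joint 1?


Horizontal distance from joint 1 to link-1 COM:
  x_c1 = (L1/2)*cos(t1) = 1.5 * 0.3907 = 0.5861 m
Horizontal distance from joint 1 to link-2 COM:
  x_c2 = L1*cos(t1) + Lc2*cos(t1+t2)
       = 3.0*0.3907 + 2.4*0.9962 = 3.5631 m
tau1 = m1*g*x_c1 + m2*g*x_c2
     = 9*9.81*0.5861 + 4*9.81*3.5631
     = 51.7465 + 139.8145
     = 191.561 Nm


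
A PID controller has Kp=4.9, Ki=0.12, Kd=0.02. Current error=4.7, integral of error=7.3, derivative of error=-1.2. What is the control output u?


u = Kp*e + Ki*int(e) + Kd*de/dt
= 4.9*4.7 + 0.12*7.3 + 0.02*(-1.2)
= 23.03 + 0.876 + -0.024
= 23.882


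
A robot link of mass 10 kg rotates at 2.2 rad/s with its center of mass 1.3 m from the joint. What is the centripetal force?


F = m * omega^2 * r
= 10 * 2.2^2 * 1.3
= 10 * 4.84 * 1.3
= 62.92 N


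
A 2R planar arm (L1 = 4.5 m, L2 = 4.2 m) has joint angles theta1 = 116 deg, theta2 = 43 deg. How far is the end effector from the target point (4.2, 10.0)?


End effector via forward kinematics:
x = L1*cos(t1) + L2*cos(t1+t2) = -5.8937
y = L1*sin(t1) + L2*sin(t1+t2) = 5.5497
Distance to target:
d = sqrt((4.2 - -5.8937)^2 + (10.0 - 5.5497)^2)
= sqrt(101.8829 + 19.805)
= 11.0312 m


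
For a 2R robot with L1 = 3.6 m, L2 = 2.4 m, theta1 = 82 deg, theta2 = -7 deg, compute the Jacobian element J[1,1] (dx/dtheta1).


J[1,1] = -L1*sin(t1) - L2*sin(t1+t2)
= -3.6*sin(82) - 2.4*sin(75)
= -5.8832


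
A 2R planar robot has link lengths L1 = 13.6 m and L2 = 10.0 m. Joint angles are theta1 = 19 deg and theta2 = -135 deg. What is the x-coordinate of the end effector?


Convert angles to radians: theta1 = 0.3316, theta2 = -2.3562
x = L1*cos(theta1) + L2*cos(theta1+theta2)
x = 12.8591 + -4.3837
x = 8.4753


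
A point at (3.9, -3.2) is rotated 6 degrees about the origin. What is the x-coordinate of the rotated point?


x' = x*cos(theta) - y*sin(theta)
cos(6 deg) = 0.9945, sin(6 deg) = 0.1045
x' = 3.9 * 0.9945 - -3.2 * 0.1045
= 3.8786 - -0.3345
= 4.2131


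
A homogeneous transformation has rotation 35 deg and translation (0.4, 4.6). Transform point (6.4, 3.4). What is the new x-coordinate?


x' = cos(theta)*px - sin(theta)*py + tx
= 0.8192*6.4 - 0.5736*3.4 + 0.4
= 3.6924


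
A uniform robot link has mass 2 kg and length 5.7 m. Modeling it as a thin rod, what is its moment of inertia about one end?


I = (1/3) * m * L^2
= (1/3) * 2 * 5.7^2
= 0.333333 * 2 * 32.49
= 21.66 kg*m^2


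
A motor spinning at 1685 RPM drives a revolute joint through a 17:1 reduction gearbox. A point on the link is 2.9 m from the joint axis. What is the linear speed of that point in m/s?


omega_motor = 1685 * 2*pi/60 = 176.4528 rad/s
omega_joint = omega_motor / 17 = 10.3796 rad/s
v = omega_joint * r = 10.3796 * 2.9
= 30.1008 m/s


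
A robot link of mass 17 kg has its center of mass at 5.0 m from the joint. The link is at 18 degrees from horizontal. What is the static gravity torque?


tau = m*g*L*cos(angle)
= 17 * 9.81 * 5.0 * cos(18 deg)
= 17 * 9.81 * 5.0 * 0.9511
= 793.0385 Nm


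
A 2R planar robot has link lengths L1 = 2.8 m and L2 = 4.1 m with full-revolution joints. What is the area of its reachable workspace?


r_max = L1 + L2 = 6.9 m
r_min = |L1 - L2| = 1.3 m
Area = pi*(r_max^2 - r_min^2)
= pi*(47.61 - 1.69)
= pi * 45.92
= 144.2619 m^2


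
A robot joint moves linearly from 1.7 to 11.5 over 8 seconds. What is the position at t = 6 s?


s = t/T = 6/8 = 0.75
p(t) = p0 + (pf-p0)*s
= 1.7 + (11.5 - 1.7) * 0.75
= 9.05


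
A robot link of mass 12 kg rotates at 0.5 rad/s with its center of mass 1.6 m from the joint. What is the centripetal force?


F = m * omega^2 * r
= 12 * 0.5^2 * 1.6
= 12 * 0.25 * 1.6
= 4.8 N


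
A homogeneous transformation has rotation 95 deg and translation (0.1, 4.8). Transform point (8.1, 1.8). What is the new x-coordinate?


x' = cos(theta)*px - sin(theta)*py + tx
= -0.0872*8.1 - 0.9962*1.8 + 0.1
= -2.3991


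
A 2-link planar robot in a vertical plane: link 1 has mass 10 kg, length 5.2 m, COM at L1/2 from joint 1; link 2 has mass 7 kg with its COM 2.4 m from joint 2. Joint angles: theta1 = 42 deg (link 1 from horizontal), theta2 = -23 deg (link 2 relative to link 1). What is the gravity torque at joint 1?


Horizontal distance from joint 1 to link-1 COM:
  x_c1 = (L1/2)*cos(t1) = 2.6 * 0.7431 = 1.9322 m
Horizontal distance from joint 1 to link-2 COM:
  x_c2 = L1*cos(t1) + Lc2*cos(t1+t2)
       = 5.2*0.7431 + 2.4*0.9455 = 6.1336 m
tau1 = m1*g*x_c1 + m2*g*x_c2
     = 10*9.81*1.9322 + 7*9.81*6.1336
     = 189.5465 + 421.1942
     = 610.7407 Nm


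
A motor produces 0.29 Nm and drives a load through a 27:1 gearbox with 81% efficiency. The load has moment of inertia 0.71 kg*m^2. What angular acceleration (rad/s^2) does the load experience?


tau_out = tau_motor * N * eta
= 0.29 * 27 * 0.81 = 6.3423 Nm
alpha = tau_out / I = 6.3423 / 0.71
= 8.9328 rad/s^2


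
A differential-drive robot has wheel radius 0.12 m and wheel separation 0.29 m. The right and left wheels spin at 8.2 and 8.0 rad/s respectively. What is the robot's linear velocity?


vR = r*wR = 0.12*8.2 = 0.984 m/s
vL = r*wL = 0.12*8.0 = 0.96 m/s
v = (vR+vL)/2 = 0.972 m/s
omega = (vR-vL)/L = 0.0828 rad/s
linear velocity = 0.972 m/s


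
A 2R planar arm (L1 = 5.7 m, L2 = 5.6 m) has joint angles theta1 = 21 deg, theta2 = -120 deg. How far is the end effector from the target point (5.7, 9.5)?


End effector via forward kinematics:
x = L1*cos(t1) + L2*cos(t1+t2) = 4.4454
y = L1*sin(t1) + L2*sin(t1+t2) = -3.4884
Distance to target:
d = sqrt((5.7 - 4.4454)^2 + (9.5 - -3.4884)^2)
= sqrt(1.5741 + 168.6974)
= 13.0488 m


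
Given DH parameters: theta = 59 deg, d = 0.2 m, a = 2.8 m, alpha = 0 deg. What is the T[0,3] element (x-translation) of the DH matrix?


T[0,3] = a * cos(theta)
= 2.8 * cos(59 deg)
= 2.8 * 0.515
= 1.4421


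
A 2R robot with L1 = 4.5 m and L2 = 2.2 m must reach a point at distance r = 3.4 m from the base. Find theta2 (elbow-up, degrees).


cos(theta2) = (r^2 - L1^2 - L2^2) / (2*L1*L2)
cos(theta2) = (11.56 - 20.25 - 4.84) / 19.8
cos(theta2) = -0.683333
theta2 = 133.1047 degrees


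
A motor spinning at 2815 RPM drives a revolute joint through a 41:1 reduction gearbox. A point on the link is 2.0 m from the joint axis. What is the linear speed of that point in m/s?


omega_motor = 2815 * 2*pi/60 = 294.7861 rad/s
omega_joint = omega_motor / 41 = 7.1899 rad/s
v = omega_joint * r = 7.1899 * 2.0
= 14.3798 m/s


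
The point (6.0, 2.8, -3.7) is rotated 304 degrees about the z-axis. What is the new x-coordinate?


Rotation about z-axis: x' = x*cos(theta) - y*sin(theta)
= 6.0 * 0.5592 - 2.8 * -0.829
= 5.6765


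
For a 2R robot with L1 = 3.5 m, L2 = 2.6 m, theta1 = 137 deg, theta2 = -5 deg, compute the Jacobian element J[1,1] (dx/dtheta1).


J[1,1] = -L1*sin(t1) - L2*sin(t1+t2)
= -3.5*sin(137) - 2.6*sin(132)
= -4.3192


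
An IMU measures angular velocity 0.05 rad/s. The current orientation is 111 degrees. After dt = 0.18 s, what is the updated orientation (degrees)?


delta_theta = w * dt = 0.05 * 0.18 = 0.009 rad
= 0.5157 deg
theta_new = 111 + 0.5157 = 111.5157 deg


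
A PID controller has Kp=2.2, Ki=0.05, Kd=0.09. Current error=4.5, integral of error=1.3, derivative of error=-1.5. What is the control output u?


u = Kp*e + Ki*int(e) + Kd*de/dt
= 2.2*4.5 + 0.05*1.3 + 0.09*(-1.5)
= 9.9 + 0.065 + -0.135
= 9.83


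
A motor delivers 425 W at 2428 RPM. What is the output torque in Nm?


omega = 2428 * 2*pi/60 = 254.2596 rad/s
tau = P / omega = 425 / 254.2596
= 1.6715 Nm


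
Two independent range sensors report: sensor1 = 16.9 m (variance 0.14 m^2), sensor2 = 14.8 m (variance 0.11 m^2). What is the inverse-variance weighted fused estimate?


w1 = (1/var1) / (1/var1 + 1/var2)
   = 7.1429 / (7.1429 + 9.0909) = 0.44
w2 = 1 - w1 = 0.56
fused = w1*s1 + w2*s2 = 7.436 + 8.288
= 15.724 m


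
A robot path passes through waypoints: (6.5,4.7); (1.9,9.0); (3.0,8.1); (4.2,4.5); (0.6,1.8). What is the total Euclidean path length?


Segment lengths:
  seg1 = sqrt((-4.6)^2 + (4.3)^2) = 6.2968
  seg2 = sqrt((1.1)^2 + (-0.9)^2) = 1.4213
  seg3 = sqrt((1.2)^2 + (-3.6)^2) = 3.7947
  seg4 = sqrt((-3.6)^2 + (-2.7)^2) = 4.5
Total = 16.0128


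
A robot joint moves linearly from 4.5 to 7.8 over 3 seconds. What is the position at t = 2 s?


s = t/T = 2/3 = 0.6667
p(t) = p0 + (pf-p0)*s
= 4.5 + (7.8 - 4.5) * 0.6667
= 6.7


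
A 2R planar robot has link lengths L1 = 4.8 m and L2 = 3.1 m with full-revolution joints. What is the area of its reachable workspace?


r_max = L1 + L2 = 7.9 m
r_min = |L1 - L2| = 1.7 m
Area = pi*(r_max^2 - r_min^2)
= pi*(62.41 - 2.89)
= pi * 59.52
= 186.9876 m^2


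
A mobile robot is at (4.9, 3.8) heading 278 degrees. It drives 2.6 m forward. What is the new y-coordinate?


y_new = y0 + d*sin(theta)
= 3.8 + 2.6*sin(278)
= 3.8 + -2.5747
= 1.2253


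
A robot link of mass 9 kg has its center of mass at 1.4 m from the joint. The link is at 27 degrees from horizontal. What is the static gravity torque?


tau = m*g*L*cos(angle)
= 9 * 9.81 * 1.4 * cos(27 deg)
= 9 * 9.81 * 1.4 * 0.891
= 110.1338 Nm


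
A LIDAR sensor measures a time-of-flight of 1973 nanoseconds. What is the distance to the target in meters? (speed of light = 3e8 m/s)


tof = 1973 ns = 1.973e-06 s
dist = c * tof / 2
= 3e8 * 1.973e-06 / 2
= 295.95 m
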